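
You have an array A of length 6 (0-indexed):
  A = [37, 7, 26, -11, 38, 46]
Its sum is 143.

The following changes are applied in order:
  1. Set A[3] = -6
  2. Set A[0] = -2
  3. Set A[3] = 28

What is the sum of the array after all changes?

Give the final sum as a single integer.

Answer: 143

Derivation:
Initial sum: 143
Change 1: A[3] -11 -> -6, delta = 5, sum = 148
Change 2: A[0] 37 -> -2, delta = -39, sum = 109
Change 3: A[3] -6 -> 28, delta = 34, sum = 143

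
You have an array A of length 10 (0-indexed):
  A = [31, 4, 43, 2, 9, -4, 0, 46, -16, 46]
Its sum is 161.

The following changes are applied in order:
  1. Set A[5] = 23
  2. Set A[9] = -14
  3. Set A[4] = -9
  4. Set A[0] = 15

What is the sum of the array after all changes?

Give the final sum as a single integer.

Initial sum: 161
Change 1: A[5] -4 -> 23, delta = 27, sum = 188
Change 2: A[9] 46 -> -14, delta = -60, sum = 128
Change 3: A[4] 9 -> -9, delta = -18, sum = 110
Change 4: A[0] 31 -> 15, delta = -16, sum = 94

Answer: 94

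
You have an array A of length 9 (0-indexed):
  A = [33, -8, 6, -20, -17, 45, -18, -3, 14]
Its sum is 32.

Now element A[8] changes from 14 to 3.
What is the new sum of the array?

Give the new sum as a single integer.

Old value at index 8: 14
New value at index 8: 3
Delta = 3 - 14 = -11
New sum = old_sum + delta = 32 + (-11) = 21

Answer: 21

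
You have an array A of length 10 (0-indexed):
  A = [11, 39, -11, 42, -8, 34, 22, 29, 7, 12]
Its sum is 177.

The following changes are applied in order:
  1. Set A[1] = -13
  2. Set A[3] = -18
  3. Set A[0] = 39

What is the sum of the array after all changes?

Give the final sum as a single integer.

Initial sum: 177
Change 1: A[1] 39 -> -13, delta = -52, sum = 125
Change 2: A[3] 42 -> -18, delta = -60, sum = 65
Change 3: A[0] 11 -> 39, delta = 28, sum = 93

Answer: 93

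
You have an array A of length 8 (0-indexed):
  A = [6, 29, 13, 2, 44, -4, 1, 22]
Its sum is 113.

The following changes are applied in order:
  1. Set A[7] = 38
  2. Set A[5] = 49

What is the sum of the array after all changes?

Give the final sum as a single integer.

Initial sum: 113
Change 1: A[7] 22 -> 38, delta = 16, sum = 129
Change 2: A[5] -4 -> 49, delta = 53, sum = 182

Answer: 182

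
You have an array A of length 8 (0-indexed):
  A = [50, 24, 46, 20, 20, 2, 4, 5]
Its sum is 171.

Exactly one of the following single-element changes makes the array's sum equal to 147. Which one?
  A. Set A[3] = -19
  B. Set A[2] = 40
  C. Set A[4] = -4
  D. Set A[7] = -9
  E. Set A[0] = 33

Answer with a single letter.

Option A: A[3] 20->-19, delta=-39, new_sum=171+(-39)=132
Option B: A[2] 46->40, delta=-6, new_sum=171+(-6)=165
Option C: A[4] 20->-4, delta=-24, new_sum=171+(-24)=147 <-- matches target
Option D: A[7] 5->-9, delta=-14, new_sum=171+(-14)=157
Option E: A[0] 50->33, delta=-17, new_sum=171+(-17)=154

Answer: C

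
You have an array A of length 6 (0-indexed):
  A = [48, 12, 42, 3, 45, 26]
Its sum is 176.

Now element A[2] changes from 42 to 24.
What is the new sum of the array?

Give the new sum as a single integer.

Old value at index 2: 42
New value at index 2: 24
Delta = 24 - 42 = -18
New sum = old_sum + delta = 176 + (-18) = 158

Answer: 158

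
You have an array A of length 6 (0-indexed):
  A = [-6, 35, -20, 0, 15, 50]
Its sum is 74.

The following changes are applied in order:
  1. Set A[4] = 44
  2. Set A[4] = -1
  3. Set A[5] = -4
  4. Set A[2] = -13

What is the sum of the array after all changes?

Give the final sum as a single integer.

Initial sum: 74
Change 1: A[4] 15 -> 44, delta = 29, sum = 103
Change 2: A[4] 44 -> -1, delta = -45, sum = 58
Change 3: A[5] 50 -> -4, delta = -54, sum = 4
Change 4: A[2] -20 -> -13, delta = 7, sum = 11

Answer: 11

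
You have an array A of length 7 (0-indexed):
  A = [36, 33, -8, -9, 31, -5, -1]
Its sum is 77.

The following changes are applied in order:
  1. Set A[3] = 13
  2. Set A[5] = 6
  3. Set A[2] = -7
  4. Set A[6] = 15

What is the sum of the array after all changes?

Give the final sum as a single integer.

Answer: 127

Derivation:
Initial sum: 77
Change 1: A[3] -9 -> 13, delta = 22, sum = 99
Change 2: A[5] -5 -> 6, delta = 11, sum = 110
Change 3: A[2] -8 -> -7, delta = 1, sum = 111
Change 4: A[6] -1 -> 15, delta = 16, sum = 127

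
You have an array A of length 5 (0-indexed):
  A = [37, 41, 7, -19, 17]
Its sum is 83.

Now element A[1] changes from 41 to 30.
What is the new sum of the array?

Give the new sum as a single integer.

Old value at index 1: 41
New value at index 1: 30
Delta = 30 - 41 = -11
New sum = old_sum + delta = 83 + (-11) = 72

Answer: 72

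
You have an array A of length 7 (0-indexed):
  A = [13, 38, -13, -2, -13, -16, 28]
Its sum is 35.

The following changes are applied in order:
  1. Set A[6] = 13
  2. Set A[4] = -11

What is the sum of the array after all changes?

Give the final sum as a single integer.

Answer: 22

Derivation:
Initial sum: 35
Change 1: A[6] 28 -> 13, delta = -15, sum = 20
Change 2: A[4] -13 -> -11, delta = 2, sum = 22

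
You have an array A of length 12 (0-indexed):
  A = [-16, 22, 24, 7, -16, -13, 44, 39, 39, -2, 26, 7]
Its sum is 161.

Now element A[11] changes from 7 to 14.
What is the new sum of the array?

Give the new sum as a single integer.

Old value at index 11: 7
New value at index 11: 14
Delta = 14 - 7 = 7
New sum = old_sum + delta = 161 + (7) = 168

Answer: 168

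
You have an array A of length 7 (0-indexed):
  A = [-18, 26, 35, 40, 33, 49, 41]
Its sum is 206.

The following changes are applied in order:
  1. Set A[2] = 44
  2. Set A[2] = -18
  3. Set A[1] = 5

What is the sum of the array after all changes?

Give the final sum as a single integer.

Initial sum: 206
Change 1: A[2] 35 -> 44, delta = 9, sum = 215
Change 2: A[2] 44 -> -18, delta = -62, sum = 153
Change 3: A[1] 26 -> 5, delta = -21, sum = 132

Answer: 132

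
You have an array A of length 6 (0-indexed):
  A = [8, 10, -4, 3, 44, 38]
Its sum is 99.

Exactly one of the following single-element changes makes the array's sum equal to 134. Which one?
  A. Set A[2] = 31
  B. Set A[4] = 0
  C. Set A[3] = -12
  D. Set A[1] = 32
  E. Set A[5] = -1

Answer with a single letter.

Option A: A[2] -4->31, delta=35, new_sum=99+(35)=134 <-- matches target
Option B: A[4] 44->0, delta=-44, new_sum=99+(-44)=55
Option C: A[3] 3->-12, delta=-15, new_sum=99+(-15)=84
Option D: A[1] 10->32, delta=22, new_sum=99+(22)=121
Option E: A[5] 38->-1, delta=-39, new_sum=99+(-39)=60

Answer: A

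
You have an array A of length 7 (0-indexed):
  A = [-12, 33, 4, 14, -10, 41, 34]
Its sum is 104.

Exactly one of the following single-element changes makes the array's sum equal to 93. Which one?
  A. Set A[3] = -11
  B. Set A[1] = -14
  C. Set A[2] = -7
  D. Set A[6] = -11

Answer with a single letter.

Option A: A[3] 14->-11, delta=-25, new_sum=104+(-25)=79
Option B: A[1] 33->-14, delta=-47, new_sum=104+(-47)=57
Option C: A[2] 4->-7, delta=-11, new_sum=104+(-11)=93 <-- matches target
Option D: A[6] 34->-11, delta=-45, new_sum=104+(-45)=59

Answer: C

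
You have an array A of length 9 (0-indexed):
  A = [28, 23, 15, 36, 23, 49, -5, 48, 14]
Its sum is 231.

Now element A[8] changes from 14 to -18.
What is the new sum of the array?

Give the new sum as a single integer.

Answer: 199

Derivation:
Old value at index 8: 14
New value at index 8: -18
Delta = -18 - 14 = -32
New sum = old_sum + delta = 231 + (-32) = 199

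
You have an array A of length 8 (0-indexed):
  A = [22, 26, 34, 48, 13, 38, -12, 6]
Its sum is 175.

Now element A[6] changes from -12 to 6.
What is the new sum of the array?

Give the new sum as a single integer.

Answer: 193

Derivation:
Old value at index 6: -12
New value at index 6: 6
Delta = 6 - -12 = 18
New sum = old_sum + delta = 175 + (18) = 193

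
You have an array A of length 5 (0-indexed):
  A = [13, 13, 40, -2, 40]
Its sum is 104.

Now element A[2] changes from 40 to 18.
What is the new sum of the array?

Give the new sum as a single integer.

Answer: 82

Derivation:
Old value at index 2: 40
New value at index 2: 18
Delta = 18 - 40 = -22
New sum = old_sum + delta = 104 + (-22) = 82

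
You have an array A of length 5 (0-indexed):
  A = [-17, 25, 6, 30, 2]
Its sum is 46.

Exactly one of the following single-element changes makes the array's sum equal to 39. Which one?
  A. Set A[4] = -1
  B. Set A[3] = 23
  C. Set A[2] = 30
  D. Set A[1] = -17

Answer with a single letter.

Answer: B

Derivation:
Option A: A[4] 2->-1, delta=-3, new_sum=46+(-3)=43
Option B: A[3] 30->23, delta=-7, new_sum=46+(-7)=39 <-- matches target
Option C: A[2] 6->30, delta=24, new_sum=46+(24)=70
Option D: A[1] 25->-17, delta=-42, new_sum=46+(-42)=4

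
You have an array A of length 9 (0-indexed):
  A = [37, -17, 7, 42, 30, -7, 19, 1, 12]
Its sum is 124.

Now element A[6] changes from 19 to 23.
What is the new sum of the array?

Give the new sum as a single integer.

Old value at index 6: 19
New value at index 6: 23
Delta = 23 - 19 = 4
New sum = old_sum + delta = 124 + (4) = 128

Answer: 128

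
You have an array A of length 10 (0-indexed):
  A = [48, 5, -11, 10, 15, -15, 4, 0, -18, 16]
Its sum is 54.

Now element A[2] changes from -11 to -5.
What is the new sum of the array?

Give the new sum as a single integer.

Answer: 60

Derivation:
Old value at index 2: -11
New value at index 2: -5
Delta = -5 - -11 = 6
New sum = old_sum + delta = 54 + (6) = 60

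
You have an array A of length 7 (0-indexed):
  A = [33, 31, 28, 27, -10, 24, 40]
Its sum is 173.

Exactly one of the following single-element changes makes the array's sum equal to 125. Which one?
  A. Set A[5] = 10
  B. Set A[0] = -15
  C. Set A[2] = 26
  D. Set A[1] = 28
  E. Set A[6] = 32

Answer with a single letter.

Answer: B

Derivation:
Option A: A[5] 24->10, delta=-14, new_sum=173+(-14)=159
Option B: A[0] 33->-15, delta=-48, new_sum=173+(-48)=125 <-- matches target
Option C: A[2] 28->26, delta=-2, new_sum=173+(-2)=171
Option D: A[1] 31->28, delta=-3, new_sum=173+(-3)=170
Option E: A[6] 40->32, delta=-8, new_sum=173+(-8)=165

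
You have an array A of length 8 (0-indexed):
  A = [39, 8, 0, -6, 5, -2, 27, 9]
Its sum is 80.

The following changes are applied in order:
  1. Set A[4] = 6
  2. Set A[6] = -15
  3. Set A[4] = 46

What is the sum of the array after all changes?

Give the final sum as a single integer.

Initial sum: 80
Change 1: A[4] 5 -> 6, delta = 1, sum = 81
Change 2: A[6] 27 -> -15, delta = -42, sum = 39
Change 3: A[4] 6 -> 46, delta = 40, sum = 79

Answer: 79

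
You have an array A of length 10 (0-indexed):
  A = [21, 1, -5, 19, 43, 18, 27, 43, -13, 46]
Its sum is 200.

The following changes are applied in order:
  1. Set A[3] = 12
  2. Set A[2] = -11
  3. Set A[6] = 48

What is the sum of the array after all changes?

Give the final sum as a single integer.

Initial sum: 200
Change 1: A[3] 19 -> 12, delta = -7, sum = 193
Change 2: A[2] -5 -> -11, delta = -6, sum = 187
Change 3: A[6] 27 -> 48, delta = 21, sum = 208

Answer: 208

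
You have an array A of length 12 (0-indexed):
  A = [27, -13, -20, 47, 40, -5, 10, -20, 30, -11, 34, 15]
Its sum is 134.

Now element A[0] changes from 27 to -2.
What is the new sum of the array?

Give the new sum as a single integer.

Answer: 105

Derivation:
Old value at index 0: 27
New value at index 0: -2
Delta = -2 - 27 = -29
New sum = old_sum + delta = 134 + (-29) = 105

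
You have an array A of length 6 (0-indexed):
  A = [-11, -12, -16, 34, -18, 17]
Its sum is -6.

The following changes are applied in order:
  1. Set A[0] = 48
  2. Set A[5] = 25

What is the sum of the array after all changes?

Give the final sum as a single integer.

Answer: 61

Derivation:
Initial sum: -6
Change 1: A[0] -11 -> 48, delta = 59, sum = 53
Change 2: A[5] 17 -> 25, delta = 8, sum = 61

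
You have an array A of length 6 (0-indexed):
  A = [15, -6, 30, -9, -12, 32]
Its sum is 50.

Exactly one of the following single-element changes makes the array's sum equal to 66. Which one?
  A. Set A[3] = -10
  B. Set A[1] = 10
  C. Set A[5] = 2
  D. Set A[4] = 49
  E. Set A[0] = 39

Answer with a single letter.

Answer: B

Derivation:
Option A: A[3] -9->-10, delta=-1, new_sum=50+(-1)=49
Option B: A[1] -6->10, delta=16, new_sum=50+(16)=66 <-- matches target
Option C: A[5] 32->2, delta=-30, new_sum=50+(-30)=20
Option D: A[4] -12->49, delta=61, new_sum=50+(61)=111
Option E: A[0] 15->39, delta=24, new_sum=50+(24)=74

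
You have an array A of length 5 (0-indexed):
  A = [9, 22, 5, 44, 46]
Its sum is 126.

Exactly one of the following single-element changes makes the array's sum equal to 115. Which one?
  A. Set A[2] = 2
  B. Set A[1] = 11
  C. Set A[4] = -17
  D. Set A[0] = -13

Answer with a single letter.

Option A: A[2] 5->2, delta=-3, new_sum=126+(-3)=123
Option B: A[1] 22->11, delta=-11, new_sum=126+(-11)=115 <-- matches target
Option C: A[4] 46->-17, delta=-63, new_sum=126+(-63)=63
Option D: A[0] 9->-13, delta=-22, new_sum=126+(-22)=104

Answer: B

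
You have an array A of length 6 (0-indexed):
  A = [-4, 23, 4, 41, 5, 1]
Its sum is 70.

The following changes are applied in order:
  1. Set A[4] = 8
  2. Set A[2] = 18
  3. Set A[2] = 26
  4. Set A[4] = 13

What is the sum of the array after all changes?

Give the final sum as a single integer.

Initial sum: 70
Change 1: A[4] 5 -> 8, delta = 3, sum = 73
Change 2: A[2] 4 -> 18, delta = 14, sum = 87
Change 3: A[2] 18 -> 26, delta = 8, sum = 95
Change 4: A[4] 8 -> 13, delta = 5, sum = 100

Answer: 100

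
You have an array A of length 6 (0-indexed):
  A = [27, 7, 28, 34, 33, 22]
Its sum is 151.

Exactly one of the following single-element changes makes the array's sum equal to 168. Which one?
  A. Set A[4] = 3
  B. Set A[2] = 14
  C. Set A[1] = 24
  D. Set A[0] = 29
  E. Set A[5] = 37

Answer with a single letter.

Answer: C

Derivation:
Option A: A[4] 33->3, delta=-30, new_sum=151+(-30)=121
Option B: A[2] 28->14, delta=-14, new_sum=151+(-14)=137
Option C: A[1] 7->24, delta=17, new_sum=151+(17)=168 <-- matches target
Option D: A[0] 27->29, delta=2, new_sum=151+(2)=153
Option E: A[5] 22->37, delta=15, new_sum=151+(15)=166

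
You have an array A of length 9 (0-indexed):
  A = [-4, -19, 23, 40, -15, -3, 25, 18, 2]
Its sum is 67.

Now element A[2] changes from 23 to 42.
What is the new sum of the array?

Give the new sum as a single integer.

Answer: 86

Derivation:
Old value at index 2: 23
New value at index 2: 42
Delta = 42 - 23 = 19
New sum = old_sum + delta = 67 + (19) = 86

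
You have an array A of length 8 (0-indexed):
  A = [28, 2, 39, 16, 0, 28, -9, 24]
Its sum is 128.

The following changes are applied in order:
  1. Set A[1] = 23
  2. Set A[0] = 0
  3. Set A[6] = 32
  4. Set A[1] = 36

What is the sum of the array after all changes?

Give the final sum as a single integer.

Initial sum: 128
Change 1: A[1] 2 -> 23, delta = 21, sum = 149
Change 2: A[0] 28 -> 0, delta = -28, sum = 121
Change 3: A[6] -9 -> 32, delta = 41, sum = 162
Change 4: A[1] 23 -> 36, delta = 13, sum = 175

Answer: 175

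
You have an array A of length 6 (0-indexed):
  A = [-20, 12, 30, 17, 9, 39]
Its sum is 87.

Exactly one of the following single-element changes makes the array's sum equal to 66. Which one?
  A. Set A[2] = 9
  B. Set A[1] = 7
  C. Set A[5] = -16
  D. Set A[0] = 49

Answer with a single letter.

Option A: A[2] 30->9, delta=-21, new_sum=87+(-21)=66 <-- matches target
Option B: A[1] 12->7, delta=-5, new_sum=87+(-5)=82
Option C: A[5] 39->-16, delta=-55, new_sum=87+(-55)=32
Option D: A[0] -20->49, delta=69, new_sum=87+(69)=156

Answer: A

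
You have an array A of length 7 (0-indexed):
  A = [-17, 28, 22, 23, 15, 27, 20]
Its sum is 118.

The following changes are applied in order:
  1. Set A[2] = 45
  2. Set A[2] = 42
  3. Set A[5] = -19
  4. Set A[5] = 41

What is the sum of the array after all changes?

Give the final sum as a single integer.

Answer: 152

Derivation:
Initial sum: 118
Change 1: A[2] 22 -> 45, delta = 23, sum = 141
Change 2: A[2] 45 -> 42, delta = -3, sum = 138
Change 3: A[5] 27 -> -19, delta = -46, sum = 92
Change 4: A[5] -19 -> 41, delta = 60, sum = 152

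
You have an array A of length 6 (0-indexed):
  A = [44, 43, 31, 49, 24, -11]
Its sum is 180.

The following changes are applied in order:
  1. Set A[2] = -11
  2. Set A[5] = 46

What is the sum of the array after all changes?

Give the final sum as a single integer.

Initial sum: 180
Change 1: A[2] 31 -> -11, delta = -42, sum = 138
Change 2: A[5] -11 -> 46, delta = 57, sum = 195

Answer: 195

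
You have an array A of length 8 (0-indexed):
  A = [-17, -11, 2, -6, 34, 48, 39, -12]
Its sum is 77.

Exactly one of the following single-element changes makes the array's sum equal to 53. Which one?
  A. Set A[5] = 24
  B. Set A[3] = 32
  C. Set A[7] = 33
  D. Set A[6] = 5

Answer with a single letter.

Answer: A

Derivation:
Option A: A[5] 48->24, delta=-24, new_sum=77+(-24)=53 <-- matches target
Option B: A[3] -6->32, delta=38, new_sum=77+(38)=115
Option C: A[7] -12->33, delta=45, new_sum=77+(45)=122
Option D: A[6] 39->5, delta=-34, new_sum=77+(-34)=43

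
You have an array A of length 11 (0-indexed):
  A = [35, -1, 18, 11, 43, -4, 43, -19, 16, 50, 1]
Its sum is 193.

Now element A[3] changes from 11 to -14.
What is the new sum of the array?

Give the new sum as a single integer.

Old value at index 3: 11
New value at index 3: -14
Delta = -14 - 11 = -25
New sum = old_sum + delta = 193 + (-25) = 168

Answer: 168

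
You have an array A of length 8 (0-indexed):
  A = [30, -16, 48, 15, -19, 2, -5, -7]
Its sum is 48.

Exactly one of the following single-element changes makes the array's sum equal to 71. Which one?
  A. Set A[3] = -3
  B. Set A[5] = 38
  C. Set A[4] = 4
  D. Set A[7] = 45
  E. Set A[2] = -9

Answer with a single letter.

Answer: C

Derivation:
Option A: A[3] 15->-3, delta=-18, new_sum=48+(-18)=30
Option B: A[5] 2->38, delta=36, new_sum=48+(36)=84
Option C: A[4] -19->4, delta=23, new_sum=48+(23)=71 <-- matches target
Option D: A[7] -7->45, delta=52, new_sum=48+(52)=100
Option E: A[2] 48->-9, delta=-57, new_sum=48+(-57)=-9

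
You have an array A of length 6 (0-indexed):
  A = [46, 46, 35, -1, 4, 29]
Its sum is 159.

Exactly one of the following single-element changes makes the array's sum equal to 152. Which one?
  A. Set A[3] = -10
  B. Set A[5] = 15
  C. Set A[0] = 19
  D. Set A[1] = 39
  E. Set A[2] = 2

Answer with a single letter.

Option A: A[3] -1->-10, delta=-9, new_sum=159+(-9)=150
Option B: A[5] 29->15, delta=-14, new_sum=159+(-14)=145
Option C: A[0] 46->19, delta=-27, new_sum=159+(-27)=132
Option D: A[1] 46->39, delta=-7, new_sum=159+(-7)=152 <-- matches target
Option E: A[2] 35->2, delta=-33, new_sum=159+(-33)=126

Answer: D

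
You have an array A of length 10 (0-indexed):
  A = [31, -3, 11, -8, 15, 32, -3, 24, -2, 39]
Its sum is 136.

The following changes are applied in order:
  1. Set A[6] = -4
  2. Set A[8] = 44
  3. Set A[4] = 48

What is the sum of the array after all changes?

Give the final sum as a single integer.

Initial sum: 136
Change 1: A[6] -3 -> -4, delta = -1, sum = 135
Change 2: A[8] -2 -> 44, delta = 46, sum = 181
Change 3: A[4] 15 -> 48, delta = 33, sum = 214

Answer: 214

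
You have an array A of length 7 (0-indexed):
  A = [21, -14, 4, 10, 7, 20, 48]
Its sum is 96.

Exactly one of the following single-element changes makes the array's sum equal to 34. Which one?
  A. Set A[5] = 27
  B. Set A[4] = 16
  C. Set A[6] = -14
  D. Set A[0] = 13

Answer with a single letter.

Answer: C

Derivation:
Option A: A[5] 20->27, delta=7, new_sum=96+(7)=103
Option B: A[4] 7->16, delta=9, new_sum=96+(9)=105
Option C: A[6] 48->-14, delta=-62, new_sum=96+(-62)=34 <-- matches target
Option D: A[0] 21->13, delta=-8, new_sum=96+(-8)=88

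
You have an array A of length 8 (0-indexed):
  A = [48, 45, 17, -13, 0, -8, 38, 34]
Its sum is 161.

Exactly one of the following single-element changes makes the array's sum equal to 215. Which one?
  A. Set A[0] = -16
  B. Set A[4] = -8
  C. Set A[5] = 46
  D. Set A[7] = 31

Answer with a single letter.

Option A: A[0] 48->-16, delta=-64, new_sum=161+(-64)=97
Option B: A[4] 0->-8, delta=-8, new_sum=161+(-8)=153
Option C: A[5] -8->46, delta=54, new_sum=161+(54)=215 <-- matches target
Option D: A[7] 34->31, delta=-3, new_sum=161+(-3)=158

Answer: C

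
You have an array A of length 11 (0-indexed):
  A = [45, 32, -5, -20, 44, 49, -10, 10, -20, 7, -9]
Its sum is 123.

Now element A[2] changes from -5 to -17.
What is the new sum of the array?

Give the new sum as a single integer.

Answer: 111

Derivation:
Old value at index 2: -5
New value at index 2: -17
Delta = -17 - -5 = -12
New sum = old_sum + delta = 123 + (-12) = 111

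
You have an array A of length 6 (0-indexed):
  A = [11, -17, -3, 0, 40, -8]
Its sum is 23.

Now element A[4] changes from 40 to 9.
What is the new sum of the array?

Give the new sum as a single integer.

Answer: -8

Derivation:
Old value at index 4: 40
New value at index 4: 9
Delta = 9 - 40 = -31
New sum = old_sum + delta = 23 + (-31) = -8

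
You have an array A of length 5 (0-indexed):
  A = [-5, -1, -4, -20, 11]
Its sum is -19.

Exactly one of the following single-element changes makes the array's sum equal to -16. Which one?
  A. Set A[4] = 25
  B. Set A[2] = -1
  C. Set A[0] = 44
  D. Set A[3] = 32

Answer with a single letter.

Option A: A[4] 11->25, delta=14, new_sum=-19+(14)=-5
Option B: A[2] -4->-1, delta=3, new_sum=-19+(3)=-16 <-- matches target
Option C: A[0] -5->44, delta=49, new_sum=-19+(49)=30
Option D: A[3] -20->32, delta=52, new_sum=-19+(52)=33

Answer: B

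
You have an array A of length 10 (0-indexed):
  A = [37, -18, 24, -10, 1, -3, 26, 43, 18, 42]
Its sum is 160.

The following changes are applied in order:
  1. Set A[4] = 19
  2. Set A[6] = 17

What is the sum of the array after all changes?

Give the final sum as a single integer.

Initial sum: 160
Change 1: A[4] 1 -> 19, delta = 18, sum = 178
Change 2: A[6] 26 -> 17, delta = -9, sum = 169

Answer: 169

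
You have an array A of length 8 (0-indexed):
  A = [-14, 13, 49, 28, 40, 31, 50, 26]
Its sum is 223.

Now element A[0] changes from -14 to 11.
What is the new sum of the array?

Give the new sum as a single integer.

Answer: 248

Derivation:
Old value at index 0: -14
New value at index 0: 11
Delta = 11 - -14 = 25
New sum = old_sum + delta = 223 + (25) = 248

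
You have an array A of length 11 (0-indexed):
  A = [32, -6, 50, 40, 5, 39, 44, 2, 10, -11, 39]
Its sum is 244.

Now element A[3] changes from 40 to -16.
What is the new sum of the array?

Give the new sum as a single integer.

Old value at index 3: 40
New value at index 3: -16
Delta = -16 - 40 = -56
New sum = old_sum + delta = 244 + (-56) = 188

Answer: 188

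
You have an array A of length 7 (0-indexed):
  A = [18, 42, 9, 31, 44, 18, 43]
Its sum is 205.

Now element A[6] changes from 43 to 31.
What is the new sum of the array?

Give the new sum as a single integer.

Old value at index 6: 43
New value at index 6: 31
Delta = 31 - 43 = -12
New sum = old_sum + delta = 205 + (-12) = 193

Answer: 193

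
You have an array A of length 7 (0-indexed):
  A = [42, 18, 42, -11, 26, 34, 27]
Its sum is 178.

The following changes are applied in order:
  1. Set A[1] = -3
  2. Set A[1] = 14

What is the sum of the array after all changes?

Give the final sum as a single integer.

Answer: 174

Derivation:
Initial sum: 178
Change 1: A[1] 18 -> -3, delta = -21, sum = 157
Change 2: A[1] -3 -> 14, delta = 17, sum = 174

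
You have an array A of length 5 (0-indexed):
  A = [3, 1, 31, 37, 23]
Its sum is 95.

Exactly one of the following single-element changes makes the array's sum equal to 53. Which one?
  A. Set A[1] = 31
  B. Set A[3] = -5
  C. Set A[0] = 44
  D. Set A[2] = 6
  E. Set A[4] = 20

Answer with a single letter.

Option A: A[1] 1->31, delta=30, new_sum=95+(30)=125
Option B: A[3] 37->-5, delta=-42, new_sum=95+(-42)=53 <-- matches target
Option C: A[0] 3->44, delta=41, new_sum=95+(41)=136
Option D: A[2] 31->6, delta=-25, new_sum=95+(-25)=70
Option E: A[4] 23->20, delta=-3, new_sum=95+(-3)=92

Answer: B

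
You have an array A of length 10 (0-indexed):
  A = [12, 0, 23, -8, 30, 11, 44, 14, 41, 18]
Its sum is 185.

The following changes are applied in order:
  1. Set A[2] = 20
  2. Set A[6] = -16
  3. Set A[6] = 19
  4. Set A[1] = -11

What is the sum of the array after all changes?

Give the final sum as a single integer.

Initial sum: 185
Change 1: A[2] 23 -> 20, delta = -3, sum = 182
Change 2: A[6] 44 -> -16, delta = -60, sum = 122
Change 3: A[6] -16 -> 19, delta = 35, sum = 157
Change 4: A[1] 0 -> -11, delta = -11, sum = 146

Answer: 146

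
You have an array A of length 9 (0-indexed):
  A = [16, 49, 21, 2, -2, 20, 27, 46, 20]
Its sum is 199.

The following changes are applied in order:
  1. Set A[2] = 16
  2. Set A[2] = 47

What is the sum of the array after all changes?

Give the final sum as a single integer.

Answer: 225

Derivation:
Initial sum: 199
Change 1: A[2] 21 -> 16, delta = -5, sum = 194
Change 2: A[2] 16 -> 47, delta = 31, sum = 225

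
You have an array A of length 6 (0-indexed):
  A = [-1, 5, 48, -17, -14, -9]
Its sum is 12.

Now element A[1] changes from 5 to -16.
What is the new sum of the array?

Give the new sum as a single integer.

Answer: -9

Derivation:
Old value at index 1: 5
New value at index 1: -16
Delta = -16 - 5 = -21
New sum = old_sum + delta = 12 + (-21) = -9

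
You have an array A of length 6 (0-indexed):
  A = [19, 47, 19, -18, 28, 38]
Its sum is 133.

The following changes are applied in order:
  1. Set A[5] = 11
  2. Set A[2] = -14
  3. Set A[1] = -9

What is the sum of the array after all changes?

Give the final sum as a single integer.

Answer: 17

Derivation:
Initial sum: 133
Change 1: A[5] 38 -> 11, delta = -27, sum = 106
Change 2: A[2] 19 -> -14, delta = -33, sum = 73
Change 3: A[1] 47 -> -9, delta = -56, sum = 17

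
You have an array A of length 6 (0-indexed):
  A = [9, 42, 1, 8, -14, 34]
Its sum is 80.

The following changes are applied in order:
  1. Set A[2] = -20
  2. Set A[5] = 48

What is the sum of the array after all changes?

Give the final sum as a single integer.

Initial sum: 80
Change 1: A[2] 1 -> -20, delta = -21, sum = 59
Change 2: A[5] 34 -> 48, delta = 14, sum = 73

Answer: 73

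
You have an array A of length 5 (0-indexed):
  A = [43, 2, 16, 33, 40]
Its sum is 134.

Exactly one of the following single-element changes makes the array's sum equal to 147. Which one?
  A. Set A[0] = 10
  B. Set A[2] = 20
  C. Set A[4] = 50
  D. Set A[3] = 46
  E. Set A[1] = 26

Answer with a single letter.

Answer: D

Derivation:
Option A: A[0] 43->10, delta=-33, new_sum=134+(-33)=101
Option B: A[2] 16->20, delta=4, new_sum=134+(4)=138
Option C: A[4] 40->50, delta=10, new_sum=134+(10)=144
Option D: A[3] 33->46, delta=13, new_sum=134+(13)=147 <-- matches target
Option E: A[1] 2->26, delta=24, new_sum=134+(24)=158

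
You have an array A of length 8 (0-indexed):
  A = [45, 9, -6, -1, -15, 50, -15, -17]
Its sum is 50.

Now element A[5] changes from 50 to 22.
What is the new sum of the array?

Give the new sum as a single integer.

Old value at index 5: 50
New value at index 5: 22
Delta = 22 - 50 = -28
New sum = old_sum + delta = 50 + (-28) = 22

Answer: 22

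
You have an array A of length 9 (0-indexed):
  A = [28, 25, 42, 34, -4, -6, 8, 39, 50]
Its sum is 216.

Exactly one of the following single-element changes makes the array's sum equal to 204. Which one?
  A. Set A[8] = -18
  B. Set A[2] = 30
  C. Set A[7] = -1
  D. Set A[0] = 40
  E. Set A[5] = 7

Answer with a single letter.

Option A: A[8] 50->-18, delta=-68, new_sum=216+(-68)=148
Option B: A[2] 42->30, delta=-12, new_sum=216+(-12)=204 <-- matches target
Option C: A[7] 39->-1, delta=-40, new_sum=216+(-40)=176
Option D: A[0] 28->40, delta=12, new_sum=216+(12)=228
Option E: A[5] -6->7, delta=13, new_sum=216+(13)=229

Answer: B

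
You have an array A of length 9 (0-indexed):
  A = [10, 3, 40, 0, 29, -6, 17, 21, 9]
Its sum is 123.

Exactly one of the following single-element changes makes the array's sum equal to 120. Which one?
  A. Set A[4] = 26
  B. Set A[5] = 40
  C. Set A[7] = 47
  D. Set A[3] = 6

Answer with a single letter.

Option A: A[4] 29->26, delta=-3, new_sum=123+(-3)=120 <-- matches target
Option B: A[5] -6->40, delta=46, new_sum=123+(46)=169
Option C: A[7] 21->47, delta=26, new_sum=123+(26)=149
Option D: A[3] 0->6, delta=6, new_sum=123+(6)=129

Answer: A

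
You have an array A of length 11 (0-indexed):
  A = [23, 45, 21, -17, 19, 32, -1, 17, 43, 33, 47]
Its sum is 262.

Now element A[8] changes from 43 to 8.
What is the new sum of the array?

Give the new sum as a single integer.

Answer: 227

Derivation:
Old value at index 8: 43
New value at index 8: 8
Delta = 8 - 43 = -35
New sum = old_sum + delta = 262 + (-35) = 227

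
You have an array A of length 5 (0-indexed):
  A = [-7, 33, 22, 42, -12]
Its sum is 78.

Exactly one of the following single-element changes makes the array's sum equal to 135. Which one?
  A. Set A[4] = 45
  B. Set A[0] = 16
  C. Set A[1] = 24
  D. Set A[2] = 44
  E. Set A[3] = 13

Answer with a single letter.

Option A: A[4] -12->45, delta=57, new_sum=78+(57)=135 <-- matches target
Option B: A[0] -7->16, delta=23, new_sum=78+(23)=101
Option C: A[1] 33->24, delta=-9, new_sum=78+(-9)=69
Option D: A[2] 22->44, delta=22, new_sum=78+(22)=100
Option E: A[3] 42->13, delta=-29, new_sum=78+(-29)=49

Answer: A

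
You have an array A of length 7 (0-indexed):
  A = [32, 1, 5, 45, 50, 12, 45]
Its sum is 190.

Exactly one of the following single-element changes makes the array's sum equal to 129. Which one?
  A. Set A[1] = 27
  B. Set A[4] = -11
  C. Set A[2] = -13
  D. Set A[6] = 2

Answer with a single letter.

Answer: B

Derivation:
Option A: A[1] 1->27, delta=26, new_sum=190+(26)=216
Option B: A[4] 50->-11, delta=-61, new_sum=190+(-61)=129 <-- matches target
Option C: A[2] 5->-13, delta=-18, new_sum=190+(-18)=172
Option D: A[6] 45->2, delta=-43, new_sum=190+(-43)=147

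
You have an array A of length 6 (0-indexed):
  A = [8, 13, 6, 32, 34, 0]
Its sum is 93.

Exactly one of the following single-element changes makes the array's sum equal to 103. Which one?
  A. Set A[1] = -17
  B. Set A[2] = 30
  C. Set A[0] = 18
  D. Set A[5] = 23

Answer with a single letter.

Answer: C

Derivation:
Option A: A[1] 13->-17, delta=-30, new_sum=93+(-30)=63
Option B: A[2] 6->30, delta=24, new_sum=93+(24)=117
Option C: A[0] 8->18, delta=10, new_sum=93+(10)=103 <-- matches target
Option D: A[5] 0->23, delta=23, new_sum=93+(23)=116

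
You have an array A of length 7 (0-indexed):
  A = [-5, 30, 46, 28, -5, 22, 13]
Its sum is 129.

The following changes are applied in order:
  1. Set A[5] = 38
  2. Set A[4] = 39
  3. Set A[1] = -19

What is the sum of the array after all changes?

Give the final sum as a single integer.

Answer: 140

Derivation:
Initial sum: 129
Change 1: A[5] 22 -> 38, delta = 16, sum = 145
Change 2: A[4] -5 -> 39, delta = 44, sum = 189
Change 3: A[1] 30 -> -19, delta = -49, sum = 140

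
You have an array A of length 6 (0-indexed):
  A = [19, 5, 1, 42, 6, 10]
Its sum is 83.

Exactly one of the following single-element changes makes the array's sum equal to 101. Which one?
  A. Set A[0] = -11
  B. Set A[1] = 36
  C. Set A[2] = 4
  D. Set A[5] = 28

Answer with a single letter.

Option A: A[0] 19->-11, delta=-30, new_sum=83+(-30)=53
Option B: A[1] 5->36, delta=31, new_sum=83+(31)=114
Option C: A[2] 1->4, delta=3, new_sum=83+(3)=86
Option D: A[5] 10->28, delta=18, new_sum=83+(18)=101 <-- matches target

Answer: D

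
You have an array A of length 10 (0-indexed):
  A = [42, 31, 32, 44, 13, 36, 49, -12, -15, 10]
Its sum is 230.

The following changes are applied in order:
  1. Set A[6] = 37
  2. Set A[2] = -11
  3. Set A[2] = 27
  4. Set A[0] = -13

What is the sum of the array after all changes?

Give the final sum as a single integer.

Answer: 158

Derivation:
Initial sum: 230
Change 1: A[6] 49 -> 37, delta = -12, sum = 218
Change 2: A[2] 32 -> -11, delta = -43, sum = 175
Change 3: A[2] -11 -> 27, delta = 38, sum = 213
Change 4: A[0] 42 -> -13, delta = -55, sum = 158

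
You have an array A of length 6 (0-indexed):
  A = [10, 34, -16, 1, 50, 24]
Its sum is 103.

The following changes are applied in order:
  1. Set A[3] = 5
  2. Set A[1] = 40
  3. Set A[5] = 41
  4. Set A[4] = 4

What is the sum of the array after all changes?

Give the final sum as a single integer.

Initial sum: 103
Change 1: A[3] 1 -> 5, delta = 4, sum = 107
Change 2: A[1] 34 -> 40, delta = 6, sum = 113
Change 3: A[5] 24 -> 41, delta = 17, sum = 130
Change 4: A[4] 50 -> 4, delta = -46, sum = 84

Answer: 84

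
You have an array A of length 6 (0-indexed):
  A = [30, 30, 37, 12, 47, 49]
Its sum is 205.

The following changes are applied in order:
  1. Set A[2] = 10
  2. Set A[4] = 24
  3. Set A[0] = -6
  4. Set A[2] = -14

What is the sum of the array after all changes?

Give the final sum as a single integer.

Initial sum: 205
Change 1: A[2] 37 -> 10, delta = -27, sum = 178
Change 2: A[4] 47 -> 24, delta = -23, sum = 155
Change 3: A[0] 30 -> -6, delta = -36, sum = 119
Change 4: A[2] 10 -> -14, delta = -24, sum = 95

Answer: 95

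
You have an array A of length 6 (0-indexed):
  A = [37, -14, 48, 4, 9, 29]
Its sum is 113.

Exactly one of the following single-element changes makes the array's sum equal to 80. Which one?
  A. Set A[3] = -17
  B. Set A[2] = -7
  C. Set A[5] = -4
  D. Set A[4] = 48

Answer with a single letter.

Answer: C

Derivation:
Option A: A[3] 4->-17, delta=-21, new_sum=113+(-21)=92
Option B: A[2] 48->-7, delta=-55, new_sum=113+(-55)=58
Option C: A[5] 29->-4, delta=-33, new_sum=113+(-33)=80 <-- matches target
Option D: A[4] 9->48, delta=39, new_sum=113+(39)=152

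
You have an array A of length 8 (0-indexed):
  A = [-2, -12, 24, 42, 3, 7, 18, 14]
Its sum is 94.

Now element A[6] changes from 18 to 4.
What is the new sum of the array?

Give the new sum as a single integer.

Answer: 80

Derivation:
Old value at index 6: 18
New value at index 6: 4
Delta = 4 - 18 = -14
New sum = old_sum + delta = 94 + (-14) = 80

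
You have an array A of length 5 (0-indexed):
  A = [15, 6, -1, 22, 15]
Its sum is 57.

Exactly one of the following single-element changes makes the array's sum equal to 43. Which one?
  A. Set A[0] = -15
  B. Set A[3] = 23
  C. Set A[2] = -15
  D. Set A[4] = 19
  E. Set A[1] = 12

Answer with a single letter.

Answer: C

Derivation:
Option A: A[0] 15->-15, delta=-30, new_sum=57+(-30)=27
Option B: A[3] 22->23, delta=1, new_sum=57+(1)=58
Option C: A[2] -1->-15, delta=-14, new_sum=57+(-14)=43 <-- matches target
Option D: A[4] 15->19, delta=4, new_sum=57+(4)=61
Option E: A[1] 6->12, delta=6, new_sum=57+(6)=63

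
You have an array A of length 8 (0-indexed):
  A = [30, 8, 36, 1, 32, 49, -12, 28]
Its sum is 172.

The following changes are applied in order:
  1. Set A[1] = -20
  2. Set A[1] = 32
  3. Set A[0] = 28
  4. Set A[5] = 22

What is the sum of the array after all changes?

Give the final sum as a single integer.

Answer: 167

Derivation:
Initial sum: 172
Change 1: A[1] 8 -> -20, delta = -28, sum = 144
Change 2: A[1] -20 -> 32, delta = 52, sum = 196
Change 3: A[0] 30 -> 28, delta = -2, sum = 194
Change 4: A[5] 49 -> 22, delta = -27, sum = 167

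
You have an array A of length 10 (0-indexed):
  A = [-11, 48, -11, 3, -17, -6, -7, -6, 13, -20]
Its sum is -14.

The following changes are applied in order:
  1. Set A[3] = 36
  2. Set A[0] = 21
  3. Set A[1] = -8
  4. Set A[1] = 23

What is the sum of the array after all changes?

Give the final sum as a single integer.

Initial sum: -14
Change 1: A[3] 3 -> 36, delta = 33, sum = 19
Change 2: A[0] -11 -> 21, delta = 32, sum = 51
Change 3: A[1] 48 -> -8, delta = -56, sum = -5
Change 4: A[1] -8 -> 23, delta = 31, sum = 26

Answer: 26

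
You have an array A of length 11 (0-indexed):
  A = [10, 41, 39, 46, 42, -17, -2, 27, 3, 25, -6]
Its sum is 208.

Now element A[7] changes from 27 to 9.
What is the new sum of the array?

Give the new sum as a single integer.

Old value at index 7: 27
New value at index 7: 9
Delta = 9 - 27 = -18
New sum = old_sum + delta = 208 + (-18) = 190

Answer: 190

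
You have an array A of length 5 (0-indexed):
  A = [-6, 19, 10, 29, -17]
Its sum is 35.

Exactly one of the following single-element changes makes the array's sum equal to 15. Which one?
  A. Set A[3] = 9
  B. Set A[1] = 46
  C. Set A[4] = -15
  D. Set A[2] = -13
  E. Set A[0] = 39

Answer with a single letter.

Option A: A[3] 29->9, delta=-20, new_sum=35+(-20)=15 <-- matches target
Option B: A[1] 19->46, delta=27, new_sum=35+(27)=62
Option C: A[4] -17->-15, delta=2, new_sum=35+(2)=37
Option D: A[2] 10->-13, delta=-23, new_sum=35+(-23)=12
Option E: A[0] -6->39, delta=45, new_sum=35+(45)=80

Answer: A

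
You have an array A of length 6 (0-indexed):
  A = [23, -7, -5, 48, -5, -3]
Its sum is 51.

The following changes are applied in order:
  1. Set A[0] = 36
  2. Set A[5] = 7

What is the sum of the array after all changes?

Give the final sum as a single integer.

Initial sum: 51
Change 1: A[0] 23 -> 36, delta = 13, sum = 64
Change 2: A[5] -3 -> 7, delta = 10, sum = 74

Answer: 74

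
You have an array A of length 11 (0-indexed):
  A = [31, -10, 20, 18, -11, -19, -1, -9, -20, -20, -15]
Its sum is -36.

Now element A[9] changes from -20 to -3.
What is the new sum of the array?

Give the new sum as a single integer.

Old value at index 9: -20
New value at index 9: -3
Delta = -3 - -20 = 17
New sum = old_sum + delta = -36 + (17) = -19

Answer: -19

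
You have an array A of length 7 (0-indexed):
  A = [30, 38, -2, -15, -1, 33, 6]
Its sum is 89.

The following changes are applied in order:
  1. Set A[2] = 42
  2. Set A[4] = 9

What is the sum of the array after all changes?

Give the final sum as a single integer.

Initial sum: 89
Change 1: A[2] -2 -> 42, delta = 44, sum = 133
Change 2: A[4] -1 -> 9, delta = 10, sum = 143

Answer: 143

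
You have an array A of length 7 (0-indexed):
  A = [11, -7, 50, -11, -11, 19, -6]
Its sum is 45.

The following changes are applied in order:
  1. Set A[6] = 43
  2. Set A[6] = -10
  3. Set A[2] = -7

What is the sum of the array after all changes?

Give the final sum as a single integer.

Answer: -16

Derivation:
Initial sum: 45
Change 1: A[6] -6 -> 43, delta = 49, sum = 94
Change 2: A[6] 43 -> -10, delta = -53, sum = 41
Change 3: A[2] 50 -> -7, delta = -57, sum = -16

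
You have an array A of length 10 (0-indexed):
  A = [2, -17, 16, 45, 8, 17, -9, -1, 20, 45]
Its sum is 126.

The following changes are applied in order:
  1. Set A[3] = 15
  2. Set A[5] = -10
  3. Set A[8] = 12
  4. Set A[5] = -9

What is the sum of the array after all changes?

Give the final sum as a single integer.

Initial sum: 126
Change 1: A[3] 45 -> 15, delta = -30, sum = 96
Change 2: A[5] 17 -> -10, delta = -27, sum = 69
Change 3: A[8] 20 -> 12, delta = -8, sum = 61
Change 4: A[5] -10 -> -9, delta = 1, sum = 62

Answer: 62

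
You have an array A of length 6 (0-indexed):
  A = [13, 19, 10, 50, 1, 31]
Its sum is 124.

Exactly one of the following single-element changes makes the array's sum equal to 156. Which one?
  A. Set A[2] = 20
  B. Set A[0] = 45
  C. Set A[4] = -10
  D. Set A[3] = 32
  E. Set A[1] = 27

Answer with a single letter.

Answer: B

Derivation:
Option A: A[2] 10->20, delta=10, new_sum=124+(10)=134
Option B: A[0] 13->45, delta=32, new_sum=124+(32)=156 <-- matches target
Option C: A[4] 1->-10, delta=-11, new_sum=124+(-11)=113
Option D: A[3] 50->32, delta=-18, new_sum=124+(-18)=106
Option E: A[1] 19->27, delta=8, new_sum=124+(8)=132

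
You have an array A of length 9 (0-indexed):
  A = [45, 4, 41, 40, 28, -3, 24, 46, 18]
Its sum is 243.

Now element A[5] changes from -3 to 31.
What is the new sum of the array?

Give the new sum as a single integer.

Answer: 277

Derivation:
Old value at index 5: -3
New value at index 5: 31
Delta = 31 - -3 = 34
New sum = old_sum + delta = 243 + (34) = 277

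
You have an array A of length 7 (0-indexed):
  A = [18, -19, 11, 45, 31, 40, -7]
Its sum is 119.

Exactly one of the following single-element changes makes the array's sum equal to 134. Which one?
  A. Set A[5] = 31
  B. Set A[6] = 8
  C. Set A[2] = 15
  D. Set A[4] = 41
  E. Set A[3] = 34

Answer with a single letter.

Option A: A[5] 40->31, delta=-9, new_sum=119+(-9)=110
Option B: A[6] -7->8, delta=15, new_sum=119+(15)=134 <-- matches target
Option C: A[2] 11->15, delta=4, new_sum=119+(4)=123
Option D: A[4] 31->41, delta=10, new_sum=119+(10)=129
Option E: A[3] 45->34, delta=-11, new_sum=119+(-11)=108

Answer: B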